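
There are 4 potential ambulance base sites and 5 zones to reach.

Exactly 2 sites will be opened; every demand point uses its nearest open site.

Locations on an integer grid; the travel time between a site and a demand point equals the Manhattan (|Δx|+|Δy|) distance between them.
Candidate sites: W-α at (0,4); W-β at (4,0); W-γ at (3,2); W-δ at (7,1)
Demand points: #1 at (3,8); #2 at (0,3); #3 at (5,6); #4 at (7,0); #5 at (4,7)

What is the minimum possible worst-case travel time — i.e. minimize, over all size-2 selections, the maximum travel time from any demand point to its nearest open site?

Open {W-α, W-γ}.
  Farthest demand point is #1 at travel time 6 (to W-γ); all others are ≤ 6.
With {W-β, W-γ} the worst case is 6.
With {W-γ, W-δ} the worst case is 6.
No size-2 selection achieves below 6.

6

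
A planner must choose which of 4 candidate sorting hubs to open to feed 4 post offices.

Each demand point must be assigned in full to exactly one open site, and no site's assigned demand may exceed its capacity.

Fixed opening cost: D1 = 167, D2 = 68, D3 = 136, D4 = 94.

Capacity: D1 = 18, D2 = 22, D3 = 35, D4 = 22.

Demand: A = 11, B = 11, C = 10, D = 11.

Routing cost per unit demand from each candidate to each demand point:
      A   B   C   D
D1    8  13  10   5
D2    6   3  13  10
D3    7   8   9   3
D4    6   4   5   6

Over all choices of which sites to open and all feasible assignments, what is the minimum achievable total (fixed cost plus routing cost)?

377

Open {D2, D4}; cheapest assignment that respects the capacities:
  D2 (cap 22, load 22): A, B — cost 11×6 + 11×3 = 99
  D4 (cap 22, load 21): C, D — cost 10×5 + 11×6 = 116
  Shipping 215, fixed 162 → total 377.
  Any other capacity-feasible assignment to {D2, D4} ships for at least 215.
Compare {D2, D3}: its best feasible assignment gives total 426.
Compare {D3, D4}: its best feasible assignment gives total 434.
Every other set of open sites that can feasibly serve all demand totals ≥ 426 even under its best assignment. Minimum: 377.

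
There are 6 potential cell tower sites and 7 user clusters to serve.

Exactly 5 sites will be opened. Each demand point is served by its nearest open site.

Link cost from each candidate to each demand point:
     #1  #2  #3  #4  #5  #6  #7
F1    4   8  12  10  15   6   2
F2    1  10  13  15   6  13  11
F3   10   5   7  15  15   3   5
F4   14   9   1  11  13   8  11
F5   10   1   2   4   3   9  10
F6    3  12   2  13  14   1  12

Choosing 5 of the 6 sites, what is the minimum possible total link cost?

Open {F1, F2, F4, F5, F6}.
  #1→F2 1, #2→F5 1, #3→F4 1, #4→F5 4, #5→F5 3, #6→F6 1, #7→F1 2  ⇒ total 13.
Compare {F1, F2, F3, F5, F6}: total 14.
Compare {F1, F2, F3, F4, F5}: total 15.
No size-5 selection does better; minimum is 13.

13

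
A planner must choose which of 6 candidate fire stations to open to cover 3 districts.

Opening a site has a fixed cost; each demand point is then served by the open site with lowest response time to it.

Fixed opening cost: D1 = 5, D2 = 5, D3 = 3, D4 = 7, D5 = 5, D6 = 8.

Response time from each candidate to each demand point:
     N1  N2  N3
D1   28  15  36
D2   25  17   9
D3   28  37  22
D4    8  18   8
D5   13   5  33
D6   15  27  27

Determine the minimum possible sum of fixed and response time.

Open {D4, D5}: assign each demand point to its cheapest open site.
  N1→D4 8, N2→D5 5, N3→D4 8
  response time 21, fixed 12 → total 33.
Compare {D3, D4, D5}: response time 21 + fixed 15 = 36.
Compare {D2, D5}: response time 27 + fixed 10 = 37.
Compare {D1, D4, D5}: response time 21 + fixed 17 = 38.
All other subsets cost ≥ 36. Minimum total cost: 33.

33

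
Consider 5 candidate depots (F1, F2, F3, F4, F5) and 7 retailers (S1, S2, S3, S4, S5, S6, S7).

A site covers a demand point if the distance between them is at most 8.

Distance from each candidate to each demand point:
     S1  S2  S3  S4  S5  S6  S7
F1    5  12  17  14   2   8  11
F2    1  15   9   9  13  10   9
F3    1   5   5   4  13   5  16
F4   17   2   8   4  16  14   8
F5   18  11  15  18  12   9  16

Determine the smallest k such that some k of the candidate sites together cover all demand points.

2

Coverage sets (demand points within 8 of each site):
  F1: {S1, S5, S6}
  F2: {S1}
  F3: {S1, S2, S3, S4, S6}
  F4: {S2, S3, S4, S7}
  F5: {}
No single site covers all 7 demand points.
But {F1, F4} covers everything, so the minimum is 2.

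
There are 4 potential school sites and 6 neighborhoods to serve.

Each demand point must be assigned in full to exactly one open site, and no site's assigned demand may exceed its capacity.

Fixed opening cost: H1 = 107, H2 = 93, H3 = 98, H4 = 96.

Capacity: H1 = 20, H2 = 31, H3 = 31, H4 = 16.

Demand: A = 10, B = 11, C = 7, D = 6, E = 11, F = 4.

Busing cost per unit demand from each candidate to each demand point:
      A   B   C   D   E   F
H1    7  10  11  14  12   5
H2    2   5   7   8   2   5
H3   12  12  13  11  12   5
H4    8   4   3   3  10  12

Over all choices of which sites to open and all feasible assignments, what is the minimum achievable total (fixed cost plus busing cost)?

497

Open {H1, H2}; cheapest assignment that respects the capacities:
  H1 (cap 20, load 18): B, C — cost 11×10 + 7×11 = 187
  H2 (cap 31, load 31): A, D, E, F — cost 10×2 + 6×8 + 11×2 + 4×5 = 110
  Shipping 297, fixed 200 → total 497.
  Any other capacity-feasible assignment to {H1, H2} ships for at least 297.
Compare {H2, H3}: its best feasible assignment gives total 500.
Compare {H1, H2, H4}: its best feasible assignment gives total 502.
Every other set of open sites that can feasibly serve all demand totals ≥ 500 even under its best assignment. Minimum: 497.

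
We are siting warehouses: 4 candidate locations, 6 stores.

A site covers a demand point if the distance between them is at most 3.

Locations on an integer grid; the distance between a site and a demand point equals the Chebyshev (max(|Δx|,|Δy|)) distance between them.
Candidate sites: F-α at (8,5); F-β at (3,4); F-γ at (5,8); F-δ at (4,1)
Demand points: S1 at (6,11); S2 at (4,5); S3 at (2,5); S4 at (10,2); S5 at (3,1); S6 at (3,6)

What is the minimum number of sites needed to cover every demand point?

3

Coverage sets (demand points within 3 of each site):
  F-α: {S4}
  F-β: {S2, S3, S5, S6}
  F-γ: {S1, S2, S3, S6}
  F-δ: {S5}
No 2 sites suffice: every size-2 union leaves at least one demand point uncovered.
But {F-α, F-β, F-γ} covers everything, so the minimum is 3.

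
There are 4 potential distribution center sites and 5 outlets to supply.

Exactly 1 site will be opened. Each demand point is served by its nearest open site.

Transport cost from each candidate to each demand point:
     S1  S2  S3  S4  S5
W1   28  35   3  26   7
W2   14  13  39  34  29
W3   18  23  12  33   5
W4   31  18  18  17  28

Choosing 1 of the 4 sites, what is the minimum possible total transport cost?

Open {W3}.
  S1→W3 18, S2→W3 23, S3→W3 12, S4→W3 33, S5→W3 5  ⇒ total 91.
Compare {W1}: total 99.
Compare {W4}: total 112.
No size-1 selection does better; minimum is 91.

91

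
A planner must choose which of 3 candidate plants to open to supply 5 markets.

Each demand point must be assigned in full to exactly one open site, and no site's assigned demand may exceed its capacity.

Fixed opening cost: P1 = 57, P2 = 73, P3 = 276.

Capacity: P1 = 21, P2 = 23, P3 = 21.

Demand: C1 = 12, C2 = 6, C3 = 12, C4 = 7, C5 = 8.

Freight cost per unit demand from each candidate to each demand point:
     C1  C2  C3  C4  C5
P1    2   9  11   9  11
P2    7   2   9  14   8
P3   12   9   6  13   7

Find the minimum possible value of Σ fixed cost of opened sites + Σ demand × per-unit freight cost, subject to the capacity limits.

Open {P1, P2, P3}; cheapest assignment that respects the capacities:
  P1 (cap 21, load 19): C1, C4 — cost 12×2 + 7×9 = 87
  P2 (cap 23, load 6): C2 — cost 6×2 = 12
  P3 (cap 21, load 20): C3, C5 — cost 12×6 + 8×7 = 128
  Shipping 227, fixed 406 → total 633.
  Any other capacity-feasible assignment to {P1, P2, P3} ships for at least 227.
Total demand is 45 and no other set of sites has combined capacity ≥ 45, so {P1, P2, P3} is the only feasible choice of open sites. Minimum: 633.

633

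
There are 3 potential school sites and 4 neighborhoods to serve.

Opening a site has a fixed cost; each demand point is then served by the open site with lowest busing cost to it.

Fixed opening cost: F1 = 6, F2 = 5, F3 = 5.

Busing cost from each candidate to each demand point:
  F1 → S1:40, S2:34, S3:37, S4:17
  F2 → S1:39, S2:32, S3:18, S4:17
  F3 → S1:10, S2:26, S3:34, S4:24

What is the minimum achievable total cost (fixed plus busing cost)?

Open {F2, F3}: assign each demand point to its cheapest open site.
  S1→F3 10, S2→F3 26, S3→F2 18, S4→F2 17
  busing cost 71, fixed 10 → total 81.
Compare {F1, F2, F3}: busing cost 71 + fixed 16 = 87.
Compare {F1, F3}: busing cost 87 + fixed 11 = 98.
Compare {F3}: busing cost 94 + fixed 5 = 99.
All other subsets cost ≥ 87. Minimum total cost: 81.

81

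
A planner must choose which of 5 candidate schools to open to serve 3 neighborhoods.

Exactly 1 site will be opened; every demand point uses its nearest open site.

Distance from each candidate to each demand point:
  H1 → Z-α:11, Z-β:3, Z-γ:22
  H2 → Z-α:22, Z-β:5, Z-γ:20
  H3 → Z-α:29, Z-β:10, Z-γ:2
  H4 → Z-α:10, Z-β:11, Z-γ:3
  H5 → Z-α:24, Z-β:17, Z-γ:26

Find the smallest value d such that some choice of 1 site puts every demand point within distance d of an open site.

11

Open {H4}.
  Farthest demand point is Z-β at distance 11 (to H4); all others are ≤ 11.
With {H1} the worst case is 22.
With {H2} the worst case is 22.
No size-1 selection achieves below 11.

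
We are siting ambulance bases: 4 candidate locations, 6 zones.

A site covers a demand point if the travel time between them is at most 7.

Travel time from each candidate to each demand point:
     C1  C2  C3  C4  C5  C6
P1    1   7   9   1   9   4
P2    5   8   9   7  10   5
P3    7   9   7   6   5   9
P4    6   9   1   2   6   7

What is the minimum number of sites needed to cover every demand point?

2

Coverage sets (demand points within 7 of each site):
  P1: {C1, C2, C4, C6}
  P2: {C1, C4, C6}
  P3: {C1, C3, C4, C5}
  P4: {C1, C3, C4, C5, C6}
No single site covers all 6 demand points.
But {P1, P3} covers everything, so the minimum is 2.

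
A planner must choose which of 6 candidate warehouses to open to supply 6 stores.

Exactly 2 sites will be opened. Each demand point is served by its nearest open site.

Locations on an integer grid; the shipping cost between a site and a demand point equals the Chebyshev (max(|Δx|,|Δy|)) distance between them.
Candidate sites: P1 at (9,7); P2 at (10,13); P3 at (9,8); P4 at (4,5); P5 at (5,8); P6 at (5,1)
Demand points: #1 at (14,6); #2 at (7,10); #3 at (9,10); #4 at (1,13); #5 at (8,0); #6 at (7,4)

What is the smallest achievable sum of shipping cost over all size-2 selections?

Open {P3, P6}.
  #1→P3 5, #2→P3 2, #3→P3 2, #4→P3 8, #5→P6 3, #6→P6 3  ⇒ total 23.
Compare {P1, P5}: total 25.
Compare {P1, P6}: total 25.
No size-2 selection does better; minimum is 23.

23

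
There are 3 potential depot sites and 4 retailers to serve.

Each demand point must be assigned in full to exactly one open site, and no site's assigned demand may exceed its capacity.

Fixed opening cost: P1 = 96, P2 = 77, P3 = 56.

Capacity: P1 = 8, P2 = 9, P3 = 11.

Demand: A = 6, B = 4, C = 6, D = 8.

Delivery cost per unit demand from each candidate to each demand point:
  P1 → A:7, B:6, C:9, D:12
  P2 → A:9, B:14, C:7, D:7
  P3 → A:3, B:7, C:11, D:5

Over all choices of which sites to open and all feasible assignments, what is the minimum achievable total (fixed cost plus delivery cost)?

Open {P1, P2, P3}; cheapest assignment that respects the capacities:
  P1 (cap 8, load 6): C — cost 6×9 = 54
  P2 (cap 9, load 8): D — cost 8×7 = 56
  P3 (cap 11, load 10): A, B — cost 6×3 + 4×7 = 46
  Shipping 156, fixed 229 → total 385.
  Any other capacity-feasible assignment to {P1, P2, P3} ships for at least 156.
Total demand is 24 and no other set of sites has combined capacity ≥ 24, so {P1, P2, P3} is the only feasible choice of open sites. Minimum: 385.

385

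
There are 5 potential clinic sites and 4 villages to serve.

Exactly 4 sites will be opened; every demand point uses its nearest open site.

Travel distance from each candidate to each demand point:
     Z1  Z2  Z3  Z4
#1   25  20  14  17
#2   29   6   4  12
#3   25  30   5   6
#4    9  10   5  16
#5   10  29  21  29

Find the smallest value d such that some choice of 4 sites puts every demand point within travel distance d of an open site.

Open {#1, #2, #3, #4}.
  Farthest demand point is Z1 at travel distance 9 (to #4); all others are ≤ 9.
With {#2, #3, #4, #5} the worst case is 9.
With {#1, #2, #3, #5} the worst case is 10.
No size-4 selection achieves below 9.

9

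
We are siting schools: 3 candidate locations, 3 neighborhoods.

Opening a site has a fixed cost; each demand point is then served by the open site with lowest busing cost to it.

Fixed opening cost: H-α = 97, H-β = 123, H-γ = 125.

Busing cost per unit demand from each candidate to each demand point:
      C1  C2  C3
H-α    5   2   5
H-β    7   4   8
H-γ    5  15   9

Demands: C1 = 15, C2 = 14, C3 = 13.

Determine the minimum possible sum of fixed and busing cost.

Open {H-α}: assign each demand point to its cheapest open site.
  C1→H-α 15×5=75, C2→H-α 14×2=28, C3→H-α 13×5=65
  busing cost 168, fixed 97 → total 265.
Compare {H-β}: busing cost 265 + fixed 123 = 388.
Compare {H-α, H-β}: busing cost 168 + fixed 220 = 388.
Compare {H-α, H-γ}: busing cost 168 + fixed 222 = 390.
All other subsets cost ≥ 388. Minimum total cost: 265.

265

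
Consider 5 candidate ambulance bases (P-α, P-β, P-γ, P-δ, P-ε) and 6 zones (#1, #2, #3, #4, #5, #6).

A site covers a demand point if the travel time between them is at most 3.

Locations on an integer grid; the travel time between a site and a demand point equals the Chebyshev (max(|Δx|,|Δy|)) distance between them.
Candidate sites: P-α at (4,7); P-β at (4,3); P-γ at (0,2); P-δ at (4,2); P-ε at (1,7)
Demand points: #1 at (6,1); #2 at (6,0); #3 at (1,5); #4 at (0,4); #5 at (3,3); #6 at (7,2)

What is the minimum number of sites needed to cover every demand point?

Coverage sets (demand points within 3 of each site):
  P-α: {#3}
  P-β: {#1, #2, #3, #5, #6}
  P-γ: {#3, #4, #5}
  P-δ: {#1, #2, #3, #5, #6}
  P-ε: {#3, #4}
No single site covers all 6 demand points.
But {P-β, P-γ} covers everything, so the minimum is 2.

2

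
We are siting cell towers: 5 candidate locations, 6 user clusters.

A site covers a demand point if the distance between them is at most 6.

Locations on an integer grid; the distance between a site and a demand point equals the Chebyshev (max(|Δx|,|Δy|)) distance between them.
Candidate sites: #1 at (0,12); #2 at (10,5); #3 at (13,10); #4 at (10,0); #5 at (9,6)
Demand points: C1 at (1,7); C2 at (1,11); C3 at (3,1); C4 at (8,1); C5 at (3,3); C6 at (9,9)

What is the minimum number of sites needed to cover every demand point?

Coverage sets (demand points within 6 of each site):
  #1: {C1, C2}
  #2: {C4, C6}
  #3: {C6}
  #4: {C4}
  #5: {C3, C4, C5, C6}
No single site covers all 6 demand points.
But {#1, #5} covers everything, so the minimum is 2.

2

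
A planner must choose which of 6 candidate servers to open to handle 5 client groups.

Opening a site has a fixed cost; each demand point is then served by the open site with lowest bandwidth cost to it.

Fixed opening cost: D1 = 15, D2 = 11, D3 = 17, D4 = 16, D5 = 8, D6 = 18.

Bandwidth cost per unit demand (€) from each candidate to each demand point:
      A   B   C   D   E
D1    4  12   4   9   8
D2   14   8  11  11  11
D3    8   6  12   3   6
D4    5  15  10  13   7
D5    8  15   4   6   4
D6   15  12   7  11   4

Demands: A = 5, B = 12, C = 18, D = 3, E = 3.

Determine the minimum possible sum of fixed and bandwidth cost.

Open {D1, D3}: assign each demand point to its cheapest open site.
  A→D1 5×4=20, B→D3 12×6=72, C→D1 18×4=72, D→D3 3×3=9, E→D3 3×6=18
  bandwidth cost 191, fixed 32 → total 223.
Compare {D1, D3, D5}: bandwidth cost 185 + fixed 40 = 225.
Compare {D3, D5}: bandwidth cost 205 + fixed 25 = 230.
Compare {D3, D4, D5}: bandwidth cost 190 + fixed 41 = 231.
All other subsets cost ≥ 225. Minimum total cost: 223.

223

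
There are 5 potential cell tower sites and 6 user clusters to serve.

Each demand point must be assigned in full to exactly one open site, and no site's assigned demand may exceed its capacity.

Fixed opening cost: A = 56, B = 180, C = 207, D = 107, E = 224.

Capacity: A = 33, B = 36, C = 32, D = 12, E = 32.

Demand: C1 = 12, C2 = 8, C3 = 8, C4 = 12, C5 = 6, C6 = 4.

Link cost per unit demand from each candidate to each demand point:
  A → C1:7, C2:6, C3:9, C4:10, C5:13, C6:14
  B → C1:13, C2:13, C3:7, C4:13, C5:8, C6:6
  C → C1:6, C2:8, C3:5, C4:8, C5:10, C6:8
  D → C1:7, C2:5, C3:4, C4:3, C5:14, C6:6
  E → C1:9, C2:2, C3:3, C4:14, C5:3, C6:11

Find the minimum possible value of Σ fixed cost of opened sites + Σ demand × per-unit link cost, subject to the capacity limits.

586

Open {A, E}; cheapest assignment that respects the capacities:
  A (cap 33, load 24): C1, C4 — cost 12×7 + 12×10 = 204
  E (cap 32, load 26): C2, C3, C5, C6 — cost 8×2 + 8×3 + 6×3 + 4×11 = 102
  Shipping 306, fixed 280 → total 586.
  Any other capacity-feasible assignment to {A, E} ships for at least 306.
Compare {A, D, E}: its best feasible assignment gives total 609.
Compare {A, B}: its best feasible assignment gives total 616.
Every other set of open sites that can feasibly serve all demand totals ≥ 609 even under its best assignment. Minimum: 586.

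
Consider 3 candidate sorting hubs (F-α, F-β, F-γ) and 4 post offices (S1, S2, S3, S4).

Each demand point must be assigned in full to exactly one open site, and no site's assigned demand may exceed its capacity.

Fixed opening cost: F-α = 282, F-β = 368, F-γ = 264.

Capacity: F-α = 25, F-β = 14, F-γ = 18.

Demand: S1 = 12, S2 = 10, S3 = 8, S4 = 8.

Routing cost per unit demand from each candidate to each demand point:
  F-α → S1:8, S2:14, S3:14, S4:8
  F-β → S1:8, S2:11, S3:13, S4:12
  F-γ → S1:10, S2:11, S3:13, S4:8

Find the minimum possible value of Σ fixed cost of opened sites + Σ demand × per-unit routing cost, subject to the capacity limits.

Open {F-α, F-γ}; cheapest assignment that respects the capacities:
  F-α (cap 25, load 20): S1, S4 — cost 12×8 + 8×8 = 160
  F-γ (cap 18, load 18): S2, S3 — cost 10×11 + 8×13 = 214
  Shipping 374, fixed 546 → total 920.
  Any other capacity-feasible assignment to {F-α, F-γ} ships for at least 374.
Compare {F-α, F-β, F-γ}: its best feasible assignment gives total 1288.
Every other set of open sites that can feasibly serve all demand totals ≥ 1288 even under its best assignment. Minimum: 920.

920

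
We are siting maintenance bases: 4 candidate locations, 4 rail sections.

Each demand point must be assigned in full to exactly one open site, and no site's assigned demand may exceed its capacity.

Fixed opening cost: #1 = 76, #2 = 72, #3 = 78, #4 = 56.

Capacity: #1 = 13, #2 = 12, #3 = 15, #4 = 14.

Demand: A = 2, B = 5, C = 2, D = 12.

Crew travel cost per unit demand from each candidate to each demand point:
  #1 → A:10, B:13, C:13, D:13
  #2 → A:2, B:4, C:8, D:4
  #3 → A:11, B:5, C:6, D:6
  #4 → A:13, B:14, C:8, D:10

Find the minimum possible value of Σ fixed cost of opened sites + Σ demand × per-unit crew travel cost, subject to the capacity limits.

257

Open {#2, #3}; cheapest assignment that respects the capacities:
  #2 (cap 12, load 12): D — cost 12×4 = 48
  #3 (cap 15, load 9): A, B, C — cost 2×11 + 5×5 + 2×6 = 59
  Shipping 107, fixed 150 → total 257.
  Any other capacity-feasible assignment to {#2, #3} ships for at least 107.
Compare {#2, #4}: its best feasible assignment gives total 288.
Compare {#1, #2}: its best feasible assignment gives total 307.
Every other set of open sites that can feasibly serve all demand totals ≥ 288 even under its best assignment. Minimum: 257.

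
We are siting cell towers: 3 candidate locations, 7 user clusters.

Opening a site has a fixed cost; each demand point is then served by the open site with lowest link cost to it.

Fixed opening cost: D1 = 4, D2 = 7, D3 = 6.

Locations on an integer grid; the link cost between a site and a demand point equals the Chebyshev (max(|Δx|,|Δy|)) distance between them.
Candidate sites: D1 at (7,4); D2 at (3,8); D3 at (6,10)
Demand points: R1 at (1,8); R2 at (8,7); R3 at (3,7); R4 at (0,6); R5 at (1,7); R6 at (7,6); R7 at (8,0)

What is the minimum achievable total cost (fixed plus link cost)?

Open {D1, D2}: assign each demand point to its cheapest open site.
  R1→D2 2, R2→D1 3, R3→D2 1, R4→D2 3, R5→D2 2, R6→D1 2, R7→D1 4
  link cost 17, fixed 11 → total 28.
Compare {D2}: link cost 25 + fixed 7 = 32.
Compare {D1, D2, D3}: link cost 17 + fixed 17 = 34.
Compare {D1}: link cost 32 + fixed 4 = 36.
All other subsets cost ≥ 32. Minimum total cost: 28.

28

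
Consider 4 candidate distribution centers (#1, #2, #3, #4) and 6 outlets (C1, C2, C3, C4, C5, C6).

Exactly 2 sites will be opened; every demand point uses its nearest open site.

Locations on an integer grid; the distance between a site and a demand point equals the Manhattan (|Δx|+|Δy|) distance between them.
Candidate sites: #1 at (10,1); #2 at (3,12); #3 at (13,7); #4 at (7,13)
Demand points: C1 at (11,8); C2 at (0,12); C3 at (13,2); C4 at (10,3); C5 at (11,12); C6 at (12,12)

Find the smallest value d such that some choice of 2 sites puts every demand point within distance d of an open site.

7

Open {#2, #3}.
  Farthest demand point is C4 at distance 7 (to #3); all others are ≤ 7.
With {#1, #4} the worst case is 8.
With {#3, #4} the worst case is 8.
No size-2 selection achieves below 7.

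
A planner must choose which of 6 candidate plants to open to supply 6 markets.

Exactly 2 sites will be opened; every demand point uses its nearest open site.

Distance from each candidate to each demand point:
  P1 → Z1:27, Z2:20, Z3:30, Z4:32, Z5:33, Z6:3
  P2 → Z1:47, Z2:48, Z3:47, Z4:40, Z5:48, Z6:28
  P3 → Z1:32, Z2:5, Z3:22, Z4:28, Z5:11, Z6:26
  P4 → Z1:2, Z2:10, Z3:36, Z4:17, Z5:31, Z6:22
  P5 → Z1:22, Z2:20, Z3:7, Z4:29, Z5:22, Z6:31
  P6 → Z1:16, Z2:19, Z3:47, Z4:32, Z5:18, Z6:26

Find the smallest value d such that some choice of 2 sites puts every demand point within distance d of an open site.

Open {P3, P4}.
  Farthest demand point is Z3 at distance 22 (to P3); all others are ≤ 22.
With {P4, P5} the worst case is 22.
With {P1, P3} the worst case is 28.
No size-2 selection achieves below 22.

22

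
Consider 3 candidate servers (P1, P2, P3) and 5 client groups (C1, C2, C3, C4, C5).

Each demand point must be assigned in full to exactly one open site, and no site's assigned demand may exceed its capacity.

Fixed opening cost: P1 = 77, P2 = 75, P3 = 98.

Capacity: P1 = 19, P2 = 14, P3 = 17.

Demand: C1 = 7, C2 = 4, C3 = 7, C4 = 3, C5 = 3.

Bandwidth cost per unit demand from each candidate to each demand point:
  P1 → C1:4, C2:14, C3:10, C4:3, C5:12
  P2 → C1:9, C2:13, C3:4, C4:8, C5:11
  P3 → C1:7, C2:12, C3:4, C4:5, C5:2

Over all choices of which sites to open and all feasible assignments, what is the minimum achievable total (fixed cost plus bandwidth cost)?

294

Open {P1, P3}; cheapest assignment that respects the capacities:
  P1 (cap 19, load 10): C1, C4 — cost 7×4 + 3×3 = 37
  P3 (cap 17, load 14): C2, C3, C5 — cost 4×12 + 7×4 + 3×2 = 82
  Shipping 119, fixed 175 → total 294.
  Any other capacity-feasible assignment to {P1, P3} ships for at least 119.
Compare {P1, P2}: its best feasible assignment gives total 302.
Compare {P2, P3}: its best feasible assignment gives total 319.
Every other set of open sites that can feasibly serve all demand totals ≥ 302 even under its best assignment. Minimum: 294.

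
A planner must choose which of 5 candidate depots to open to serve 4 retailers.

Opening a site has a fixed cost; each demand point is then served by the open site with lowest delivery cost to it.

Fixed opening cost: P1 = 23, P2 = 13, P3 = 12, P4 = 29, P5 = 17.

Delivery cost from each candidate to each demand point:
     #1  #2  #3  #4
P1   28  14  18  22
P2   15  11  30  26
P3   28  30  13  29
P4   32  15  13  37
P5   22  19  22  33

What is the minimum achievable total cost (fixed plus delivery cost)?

Open {P2, P3}: assign each demand point to its cheapest open site.
  #1→P2 15, #2→P2 11, #3→P3 13, #4→P2 26
  delivery cost 65, fixed 25 → total 90.
Compare {P2}: delivery cost 82 + fixed 13 = 95.
Compare {P1, P2}: delivery cost 66 + fixed 36 = 102.
Compare {P2, P5}: delivery cost 74 + fixed 30 = 104.
All other subsets cost ≥ 95. Minimum total cost: 90.

90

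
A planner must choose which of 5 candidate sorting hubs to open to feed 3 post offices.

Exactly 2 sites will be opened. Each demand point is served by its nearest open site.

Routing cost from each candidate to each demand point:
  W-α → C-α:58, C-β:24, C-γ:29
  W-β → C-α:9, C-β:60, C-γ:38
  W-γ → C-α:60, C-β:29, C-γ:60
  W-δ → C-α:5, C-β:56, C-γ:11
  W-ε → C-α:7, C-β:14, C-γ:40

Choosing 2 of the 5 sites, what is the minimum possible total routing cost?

30

Open {W-δ, W-ε}.
  C-α→W-δ 5, C-β→W-ε 14, C-γ→W-δ 11  ⇒ total 30.
Compare {W-α, W-δ}: total 40.
Compare {W-γ, W-δ}: total 45.
No size-2 selection does better; minimum is 30.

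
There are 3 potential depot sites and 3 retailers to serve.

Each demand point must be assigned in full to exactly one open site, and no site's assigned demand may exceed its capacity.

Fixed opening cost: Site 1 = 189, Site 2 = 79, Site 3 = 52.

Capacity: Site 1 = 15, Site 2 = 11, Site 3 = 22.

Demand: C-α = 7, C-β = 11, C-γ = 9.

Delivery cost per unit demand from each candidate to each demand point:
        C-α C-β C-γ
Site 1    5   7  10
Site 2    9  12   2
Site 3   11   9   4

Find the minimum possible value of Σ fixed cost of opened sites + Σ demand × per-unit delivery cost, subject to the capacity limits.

325

Open {Site 2, Site 3}; cheapest assignment that respects the capacities:
  Site 2 (cap 11, load 9): C-γ — cost 9×2 = 18
  Site 3 (cap 22, load 18): C-α, C-β — cost 7×11 + 11×9 = 176
  Shipping 194, fixed 131 → total 325.
  Any other capacity-feasible assignment to {Site 2, Site 3} ships for at least 194.
Compare {Site 1, Site 3}: its best feasible assignment gives total 411.
Compare {Site 1, Site 2, Site 3}: its best feasible assignment gives total 472.
Every other set of open sites that can feasibly serve all demand totals ≥ 411 even under its best assignment. Minimum: 325.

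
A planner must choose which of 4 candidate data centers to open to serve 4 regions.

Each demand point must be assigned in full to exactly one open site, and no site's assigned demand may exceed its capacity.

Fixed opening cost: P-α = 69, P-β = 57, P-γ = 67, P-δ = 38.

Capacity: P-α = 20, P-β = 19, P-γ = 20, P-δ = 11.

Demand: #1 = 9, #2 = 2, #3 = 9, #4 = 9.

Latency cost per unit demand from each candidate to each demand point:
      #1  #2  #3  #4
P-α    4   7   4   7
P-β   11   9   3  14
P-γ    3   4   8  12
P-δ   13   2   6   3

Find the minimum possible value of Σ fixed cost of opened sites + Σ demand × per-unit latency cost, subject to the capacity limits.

210

Open {P-α, P-δ}; cheapest assignment that respects the capacities:
  P-α (cap 20, load 18): #1, #3 — cost 9×4 + 9×4 = 72
  P-δ (cap 11, load 11): #2, #4 — cost 2×2 + 9×3 = 31
  Shipping 103, fixed 107 → total 210.
  Any other capacity-feasible assignment to {P-α, P-δ} ships for at least 103.
Compare {P-γ, P-δ}: its best feasible assignment gives total 235.
Compare {P-β, P-γ, P-δ}: its best feasible assignment gives total 247.
Every other set of open sites that can feasibly serve all demand totals ≥ 235 even under its best assignment. Minimum: 210.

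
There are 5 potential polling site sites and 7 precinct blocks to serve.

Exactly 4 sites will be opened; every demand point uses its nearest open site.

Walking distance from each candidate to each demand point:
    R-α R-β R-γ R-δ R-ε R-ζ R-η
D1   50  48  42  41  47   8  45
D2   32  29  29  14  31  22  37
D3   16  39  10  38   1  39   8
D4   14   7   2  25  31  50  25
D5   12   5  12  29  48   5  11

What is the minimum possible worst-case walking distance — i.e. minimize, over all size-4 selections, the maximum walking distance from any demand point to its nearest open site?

Open {D1, D2, D3, D4}.
  Farthest demand point is R-α at walking distance 14 (to D4); all others are ≤ 14.
With {D1, D2, D3, D5} the worst case is 14.
With {D2, D3, D4, D5} the worst case is 14.
No size-4 selection achieves below 14.

14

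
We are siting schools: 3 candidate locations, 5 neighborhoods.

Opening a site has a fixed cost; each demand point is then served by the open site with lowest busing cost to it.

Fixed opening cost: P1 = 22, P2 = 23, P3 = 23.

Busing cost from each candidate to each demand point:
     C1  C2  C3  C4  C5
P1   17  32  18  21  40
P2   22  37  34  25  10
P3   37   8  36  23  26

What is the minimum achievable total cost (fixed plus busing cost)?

135

Open {P1, P3}: assign each demand point to its cheapest open site.
  C1→P1 17, C2→P3 8, C3→P1 18, C4→P1 21, C5→P3 26
  busing cost 90, fixed 45 → total 135.
Compare {P1, P2, P3}: busing cost 74 + fixed 68 = 142.
Compare {P1, P2}: busing cost 98 + fixed 45 = 143.
Compare {P2, P3}: busing cost 97 + fixed 46 = 143.
All other subsets cost ≥ 142. Minimum total cost: 135.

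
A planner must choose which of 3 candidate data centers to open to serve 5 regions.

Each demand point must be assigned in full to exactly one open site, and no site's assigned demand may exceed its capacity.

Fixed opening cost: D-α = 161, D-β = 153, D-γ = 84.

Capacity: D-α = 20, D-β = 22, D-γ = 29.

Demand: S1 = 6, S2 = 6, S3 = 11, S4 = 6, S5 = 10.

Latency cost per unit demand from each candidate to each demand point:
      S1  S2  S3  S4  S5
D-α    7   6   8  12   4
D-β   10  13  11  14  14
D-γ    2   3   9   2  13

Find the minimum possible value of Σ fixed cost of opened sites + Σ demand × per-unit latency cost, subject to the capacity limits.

Open {D-α, D-γ}; cheapest assignment that respects the capacities:
  D-α (cap 20, load 10): S5 — cost 10×4 = 40
  D-γ (cap 29, load 29): S1, S2, S3, S4 — cost 6×2 + 6×3 + 11×9 + 6×2 = 141
  Shipping 181, fixed 245 → total 426.
  Any other capacity-feasible assignment to {D-α, D-γ} ships for at least 181.
Compare {D-β, D-γ}: its best feasible assignment gives total 518.
Compare {D-α, D-β, D-γ}: its best feasible assignment gives total 579.
Every other set of open sites that can feasibly serve all demand totals ≥ 518 even under its best assignment. Minimum: 426.

426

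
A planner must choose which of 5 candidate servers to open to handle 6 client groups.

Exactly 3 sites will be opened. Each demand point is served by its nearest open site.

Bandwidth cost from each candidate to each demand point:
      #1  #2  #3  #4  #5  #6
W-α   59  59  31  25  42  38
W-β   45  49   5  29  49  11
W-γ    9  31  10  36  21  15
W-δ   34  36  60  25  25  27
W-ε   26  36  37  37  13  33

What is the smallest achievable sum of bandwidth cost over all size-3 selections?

Open {W-β, W-γ, W-ε}.
  #1→W-γ 9, #2→W-γ 31, #3→W-β 5, #4→W-β 29, #5→W-ε 13, #6→W-β 11  ⇒ total 98.
Compare {W-α, W-β, W-γ}: total 102.
Compare {W-β, W-γ, W-δ}: total 102.
No size-3 selection does better; minimum is 98.

98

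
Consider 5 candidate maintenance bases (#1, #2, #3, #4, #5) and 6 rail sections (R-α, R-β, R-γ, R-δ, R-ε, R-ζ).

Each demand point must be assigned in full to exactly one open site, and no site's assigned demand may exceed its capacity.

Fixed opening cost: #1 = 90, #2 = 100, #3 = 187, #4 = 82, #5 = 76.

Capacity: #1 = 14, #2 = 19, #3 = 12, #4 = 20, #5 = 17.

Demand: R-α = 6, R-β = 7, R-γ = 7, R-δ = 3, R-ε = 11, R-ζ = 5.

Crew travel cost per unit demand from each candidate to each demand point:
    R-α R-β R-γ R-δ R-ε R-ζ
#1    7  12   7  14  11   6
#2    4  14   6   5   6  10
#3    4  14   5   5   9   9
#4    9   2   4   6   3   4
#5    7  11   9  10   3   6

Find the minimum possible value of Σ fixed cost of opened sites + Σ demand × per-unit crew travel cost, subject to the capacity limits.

Open {#2, #4, #5}; cheapest assignment that respects the capacities:
  #2 (cap 19, load 9): R-α, R-δ — cost 6×4 + 3×5 = 39
  #4 (cap 20, load 19): R-β, R-γ, R-ζ — cost 7×2 + 7×4 + 5×4 = 62
  #5 (cap 17, load 11): R-ε — cost 11×3 = 33
  Shipping 134, fixed 258 → total 392.
  Any other capacity-feasible assignment to {#2, #4, #5} ships for at least 134.
Compare {#2, #4}: its best feasible assignment gives total 409.
Compare {#1, #4, #5}: its best feasible assignment gives total 413.
Every other set of open sites that can feasibly serve all demand totals ≥ 409 even under its best assignment. Minimum: 392.

392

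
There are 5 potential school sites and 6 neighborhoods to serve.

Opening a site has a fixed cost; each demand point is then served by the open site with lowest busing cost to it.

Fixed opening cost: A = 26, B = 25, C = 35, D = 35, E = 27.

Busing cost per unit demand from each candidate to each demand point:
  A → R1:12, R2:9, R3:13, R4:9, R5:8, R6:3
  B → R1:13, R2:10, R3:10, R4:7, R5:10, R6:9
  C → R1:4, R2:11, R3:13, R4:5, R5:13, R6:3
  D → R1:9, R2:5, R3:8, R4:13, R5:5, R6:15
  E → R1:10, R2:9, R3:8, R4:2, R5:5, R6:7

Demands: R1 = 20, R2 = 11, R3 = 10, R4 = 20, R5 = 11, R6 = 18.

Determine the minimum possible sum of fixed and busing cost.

461

Open {C, D, E}: assign each demand point to its cheapest open site.
  R1→C 20×4=80, R2→D 11×5=55, R3→D 10×8=80, R4→E 20×2=40, R5→D 11×5=55, R6→C 18×3=54
  busing cost 364, fixed 97 → total 461.
Compare {C, E}: busing cost 408 + fixed 62 = 470.
Compare {B, C, D, E}: busing cost 364 + fixed 122 = 486.
Compare {A, C, D, E}: busing cost 364 + fixed 123 = 487.
All other subsets cost ≥ 470. Minimum total cost: 461.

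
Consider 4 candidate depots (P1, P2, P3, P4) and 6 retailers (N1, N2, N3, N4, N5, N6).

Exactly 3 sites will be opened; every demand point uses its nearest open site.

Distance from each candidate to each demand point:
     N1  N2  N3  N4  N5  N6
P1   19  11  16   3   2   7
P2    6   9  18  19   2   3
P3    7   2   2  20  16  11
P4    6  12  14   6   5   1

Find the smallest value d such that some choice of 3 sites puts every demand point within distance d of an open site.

6

Open {P1, P2, P3}.
  Farthest demand point is N1 at distance 6 (to P2); all others are ≤ 6.
With {P1, P3, P4} the worst case is 6.
With {P2, P3, P4} the worst case is 6.
No size-3 selection achieves below 6.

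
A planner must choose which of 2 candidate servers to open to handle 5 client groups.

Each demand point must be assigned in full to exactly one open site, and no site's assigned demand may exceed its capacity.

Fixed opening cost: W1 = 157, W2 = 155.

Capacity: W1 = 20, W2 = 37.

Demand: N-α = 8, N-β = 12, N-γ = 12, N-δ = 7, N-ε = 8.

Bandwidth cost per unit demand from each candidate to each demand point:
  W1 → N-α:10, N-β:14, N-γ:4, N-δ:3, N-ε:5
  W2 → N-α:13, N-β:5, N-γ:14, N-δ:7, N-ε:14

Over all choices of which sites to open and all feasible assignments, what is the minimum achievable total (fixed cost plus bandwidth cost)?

613

Open {W1, W2}; cheapest assignment that respects the capacities:
  W1 (cap 20, load 20): N-γ, N-ε — cost 12×4 + 8×5 = 88
  W2 (cap 37, load 27): N-α, N-β, N-δ — cost 8×13 + 12×5 + 7×7 = 213
  Shipping 301, fixed 312 → total 613.
  Any other capacity-feasible assignment to {W1, W2} ships for at least 301.
Total demand is 47 and no other set of sites has combined capacity ≥ 47, so {W1, W2} is the only feasible choice of open sites. Minimum: 613.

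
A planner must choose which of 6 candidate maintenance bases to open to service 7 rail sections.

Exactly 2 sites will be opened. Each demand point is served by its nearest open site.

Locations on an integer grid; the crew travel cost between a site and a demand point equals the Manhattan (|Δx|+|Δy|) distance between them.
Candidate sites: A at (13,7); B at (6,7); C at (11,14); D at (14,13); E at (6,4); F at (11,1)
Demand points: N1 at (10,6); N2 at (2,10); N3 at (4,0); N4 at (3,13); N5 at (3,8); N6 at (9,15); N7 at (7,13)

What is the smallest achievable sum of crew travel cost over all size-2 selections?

Open {B, C}.
  N1→B 5, N2→B 7, N3→B 9, N4→B 9, N5→B 4, N6→C 3, N7→C 5  ⇒ total 42.
Compare {C, E}: total 46.
Compare {B, D}: total 48.
No size-2 selection does better; minimum is 42.

42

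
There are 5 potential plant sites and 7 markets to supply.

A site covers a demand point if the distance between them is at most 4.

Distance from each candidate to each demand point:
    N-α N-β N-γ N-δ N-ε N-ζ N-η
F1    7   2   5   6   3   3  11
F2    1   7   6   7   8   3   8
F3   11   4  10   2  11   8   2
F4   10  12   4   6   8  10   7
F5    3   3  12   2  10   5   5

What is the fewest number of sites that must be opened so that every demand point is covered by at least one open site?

4

Coverage sets (demand points within 4 of each site):
  F1: {N-β, N-ε, N-ζ}
  F2: {N-α, N-ζ}
  F3: {N-β, N-δ, N-η}
  F4: {N-γ}
  F5: {N-α, N-β, N-δ}
No 3 sites suffice: every size-3 union leaves at least one demand point uncovered.
But {F1, F2, F3, F4} covers everything, so the minimum is 4.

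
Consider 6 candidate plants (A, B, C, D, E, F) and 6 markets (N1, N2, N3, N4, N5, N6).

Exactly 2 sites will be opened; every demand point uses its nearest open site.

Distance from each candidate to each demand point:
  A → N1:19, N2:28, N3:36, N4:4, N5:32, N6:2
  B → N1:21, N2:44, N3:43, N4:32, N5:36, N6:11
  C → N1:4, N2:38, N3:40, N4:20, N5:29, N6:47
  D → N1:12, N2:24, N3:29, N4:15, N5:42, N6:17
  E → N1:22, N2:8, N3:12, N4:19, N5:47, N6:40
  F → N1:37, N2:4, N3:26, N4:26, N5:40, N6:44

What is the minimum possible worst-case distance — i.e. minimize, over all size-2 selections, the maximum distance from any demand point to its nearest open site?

29

Open {C, D}.
  Farthest demand point is N3 at distance 29 (to D); all others are ≤ 29.
With {A, D} the worst case is 32.
With {A, E} the worst case is 32.
No size-2 selection achieves below 29.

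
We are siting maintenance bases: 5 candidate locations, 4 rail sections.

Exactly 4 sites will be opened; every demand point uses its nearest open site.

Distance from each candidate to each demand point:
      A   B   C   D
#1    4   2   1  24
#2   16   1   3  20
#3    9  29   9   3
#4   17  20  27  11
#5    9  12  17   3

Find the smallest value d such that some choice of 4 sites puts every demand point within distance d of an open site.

4

Open {#1, #2, #3, #4}.
  Farthest demand point is A at distance 4 (to #1); all others are ≤ 4.
With {#1, #2, #3, #5} the worst case is 4.
With {#1, #2, #4, #5} the worst case is 4.
No size-4 selection achieves below 4.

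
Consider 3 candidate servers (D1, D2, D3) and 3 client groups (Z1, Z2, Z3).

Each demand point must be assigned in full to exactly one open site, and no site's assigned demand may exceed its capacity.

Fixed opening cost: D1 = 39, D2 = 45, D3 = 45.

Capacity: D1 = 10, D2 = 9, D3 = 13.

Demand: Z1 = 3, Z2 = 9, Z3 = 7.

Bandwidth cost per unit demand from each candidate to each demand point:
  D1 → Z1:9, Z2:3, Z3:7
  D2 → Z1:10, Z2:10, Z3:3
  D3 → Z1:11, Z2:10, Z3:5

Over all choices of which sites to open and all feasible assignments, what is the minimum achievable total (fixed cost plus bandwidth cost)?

Open {D1, D3}; cheapest assignment that respects the capacities:
  D1 (cap 10, load 9): Z2 — cost 9×3 = 27
  D3 (cap 13, load 10): Z1, Z3 — cost 3×11 + 7×5 = 68
  Shipping 95, fixed 84 → total 179.
  Any other capacity-feasible assignment to {D1, D3} ships for at least 95.
Compare {D1, D2, D3}: its best feasible assignment gives total 210.
Compare {D2, D3}: its best feasible assignment gives total 234.
Every other set of open sites that can feasibly serve all demand totals ≥ 210 even under its best assignment. Minimum: 179.

179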